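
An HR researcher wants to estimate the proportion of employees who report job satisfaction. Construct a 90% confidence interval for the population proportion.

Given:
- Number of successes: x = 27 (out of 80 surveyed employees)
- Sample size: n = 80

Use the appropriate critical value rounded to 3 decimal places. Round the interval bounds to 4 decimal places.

Sample proportion: p̂ = 27/80 = 0.337500

Check conditions for normal approximation:
  np̂ = 27 ≥ 10 ✓
  n(1-p̂) = 53 ≥ 10 ✓

The sample is large enough, so use a z-interval (normal approximation) for the proportion.

For 90% confidence, z* = 1.645 (from standard normal table)

Standard error: SE = √(p̂(1-p̂)/n) = √(0.337500×0.662500/80) = 0.05286702

Margin of error: E = z* × SE = 1.645 × 0.05286702 = 0.086966

Z-interval: p̂ ± E = 0.337500 ± 0.086966 = (0.250534, 0.424466)

Rounded to 4 decimal places:

(0.2505, 0.4245)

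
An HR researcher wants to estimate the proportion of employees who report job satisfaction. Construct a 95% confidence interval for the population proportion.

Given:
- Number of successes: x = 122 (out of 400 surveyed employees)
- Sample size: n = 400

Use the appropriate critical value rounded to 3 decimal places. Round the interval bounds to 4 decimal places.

Sample proportion: p̂ = 122/400 = 0.305000

Check conditions for normal approximation:
  np̂ = 122 ≥ 10 ✓
  n(1-p̂) = 278 ≥ 10 ✓

The sample is large enough, so use a z-interval (normal approximation) for the proportion.

For 95% confidence, z* = 1.96 (from standard normal table)

Standard error: SE = √(p̂(1-p̂)/n) = √(0.305000×0.695000/400) = 0.02302037

Margin of error: E = z* × SE = 1.96 × 0.02302037 = 0.045120

Z-interval: p̂ ± E = 0.305000 ± 0.045120 = (0.259880, 0.350120)

Rounded to 4 decimal places:

(0.2599, 0.3501)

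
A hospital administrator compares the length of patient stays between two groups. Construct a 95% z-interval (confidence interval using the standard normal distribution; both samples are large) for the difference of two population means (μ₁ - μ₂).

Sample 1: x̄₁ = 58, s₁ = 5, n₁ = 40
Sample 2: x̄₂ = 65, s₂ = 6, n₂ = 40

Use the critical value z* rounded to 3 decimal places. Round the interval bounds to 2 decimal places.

Both samples are large (n₁ = 40 ≥ 30, n₂ = 40 ≥ 30), so a z-interval for the difference of means applies.

Point estimate: x̄₁ - x̄₂ = 58 - 65 = -7

Standard error: SE = √(s₁²/n₁ + s₂²/n₂)
= √(5²/40 + 6²/40)
= √(0.625000 + 0.900000)
= 1.234909

For 95% confidence, z* = 1.96 (from standard normal table)
Margin of error: E = z* × SE = 1.96 × 1.234909 = 2.4204

Z-interval: (x̄₁ - x̄₂) ± E = -7 ± 2.4204 = (-9.4204, -4.5796)

Rounded to 2 decimal places:

(-9.42, -4.58)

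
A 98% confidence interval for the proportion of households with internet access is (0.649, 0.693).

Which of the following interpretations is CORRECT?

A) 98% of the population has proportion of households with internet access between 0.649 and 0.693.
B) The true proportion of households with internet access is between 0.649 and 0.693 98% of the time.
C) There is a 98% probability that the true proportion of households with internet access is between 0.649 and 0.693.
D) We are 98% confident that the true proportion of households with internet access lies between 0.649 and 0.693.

A confidence interval represents our confidence in the procedure, not a probability statement about the parameter.

Key concept: If we repeated this sampling process many times and computed a 98% CI each time, about 98% of those intervals would contain the true population parameter.

For this specific interval (0.649, 0.693):
- Midpoint (point estimate): 0.671
- Margin of error: 0.022

The correct interpretation is the one stating confidence that the true parameter lies in the interval — option D.

D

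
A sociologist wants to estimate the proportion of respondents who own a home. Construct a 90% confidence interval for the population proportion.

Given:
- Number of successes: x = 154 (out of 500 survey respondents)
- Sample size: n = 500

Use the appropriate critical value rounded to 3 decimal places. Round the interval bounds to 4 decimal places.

Sample proportion: p̂ = 154/500 = 0.308000

Check conditions for normal approximation:
  np̂ = 154 ≥ 10 ✓
  n(1-p̂) = 346 ≥ 10 ✓

The sample is large enough, so use a z-interval (normal approximation) for the proportion.

For 90% confidence, z* = 1.645 (from standard normal table)

Standard error: SE = √(p̂(1-p̂)/n) = √(0.308000×0.692000/500) = 0.02064636

Margin of error: E = z* × SE = 1.645 × 0.02064636 = 0.033963

Z-interval: p̂ ± E = 0.308000 ± 0.033963 = (0.274037, 0.341963)

Rounded to 4 decimal places:

(0.2740, 0.3420)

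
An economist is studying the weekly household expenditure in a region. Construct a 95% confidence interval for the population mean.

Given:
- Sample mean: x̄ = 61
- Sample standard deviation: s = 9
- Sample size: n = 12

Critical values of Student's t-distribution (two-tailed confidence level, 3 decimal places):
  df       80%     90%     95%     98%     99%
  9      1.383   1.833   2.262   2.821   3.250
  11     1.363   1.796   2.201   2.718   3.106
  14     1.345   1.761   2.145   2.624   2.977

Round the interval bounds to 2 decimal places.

The population standard deviation σ is unknown (only the sample standard deviation s is given), so use a t-interval with df = n - 1 = 12 - 1 = 11.

For 95% confidence with df = 11, t* = 2.201 (from t-table)

Standard error: SE = s/√n = 9/√12 = 2.598076

Margin of error: E = t* × SE = 2.201 × 2.598076 = 5.7184

T-interval: x̄ ± E = 61 ± 5.7184 = (55.2816, 66.7184)

Rounded to 2 decimal places:

(55.28, 66.72)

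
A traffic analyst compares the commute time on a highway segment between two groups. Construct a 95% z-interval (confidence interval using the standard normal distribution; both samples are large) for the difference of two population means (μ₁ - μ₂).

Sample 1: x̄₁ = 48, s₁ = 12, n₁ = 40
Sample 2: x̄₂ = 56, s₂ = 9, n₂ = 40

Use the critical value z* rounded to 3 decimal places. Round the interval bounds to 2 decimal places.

Both samples are large (n₁ = 40 ≥ 30, n₂ = 40 ≥ 30), so a z-interval for the difference of means applies.

Point estimate: x̄₁ - x̄₂ = 48 - 56 = -8

Standard error: SE = √(s₁²/n₁ + s₂²/n₂)
= √(12²/40 + 9²/40)
= √(3.600000 + 2.025000)
= 2.371708

For 95% confidence, z* = 1.96 (from standard normal table)
Margin of error: E = z* × SE = 1.96 × 2.371708 = 4.6485

Z-interval: (x̄₁ - x̄₂) ± E = -8 ± 4.6485 = (-12.6485, -3.3515)

Rounded to 2 decimal places:

(-12.65, -3.35)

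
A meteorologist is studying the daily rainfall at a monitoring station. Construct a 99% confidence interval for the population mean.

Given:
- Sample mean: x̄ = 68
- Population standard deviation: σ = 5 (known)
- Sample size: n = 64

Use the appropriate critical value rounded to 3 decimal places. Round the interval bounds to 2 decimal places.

The population standard deviation σ is known, so use a z-interval (standard normal critical value).

For 99% confidence, z* = 2.576 (from standard normal table)

Standard error: SE = σ/√n = 5/√64 = 0.625000

Margin of error: E = z* × SE = 2.576 × 0.625000 = 1.6100

Z-interval: x̄ ± E = 68 ± 1.6100 = (66.3900, 69.6100)

Rounded to 2 decimal places:

(66.39, 69.61)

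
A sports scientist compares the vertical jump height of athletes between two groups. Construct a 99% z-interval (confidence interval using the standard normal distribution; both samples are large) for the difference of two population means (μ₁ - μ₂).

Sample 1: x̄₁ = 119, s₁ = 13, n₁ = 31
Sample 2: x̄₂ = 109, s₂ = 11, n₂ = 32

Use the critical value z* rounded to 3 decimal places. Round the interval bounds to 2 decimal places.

Both samples are large (n₁ = 31 ≥ 30, n₂ = 32 ≥ 30), so a z-interval for the difference of means applies.

Point estimate: x̄₁ - x̄₂ = 119 - 109 = 10

Standard error: SE = √(s₁²/n₁ + s₂²/n₂)
= √(13²/31 + 11²/32)
= √(5.451613 + 3.781250)
= 3.038563

For 99% confidence, z* = 2.576 (from standard normal table)
Margin of error: E = z* × SE = 2.576 × 3.038563 = 7.8273

Z-interval: (x̄₁ - x̄₂) ± E = 10 ± 7.8273 = (2.1727, 17.8273)

Rounded to 2 decimal places:

(2.17, 17.83)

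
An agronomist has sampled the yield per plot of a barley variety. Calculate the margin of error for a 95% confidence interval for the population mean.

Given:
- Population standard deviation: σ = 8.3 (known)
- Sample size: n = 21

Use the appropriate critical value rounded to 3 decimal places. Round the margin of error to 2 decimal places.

The population standard deviation σ is known, so use the z-interval margin of error formula.

For 95% confidence, z* = 1.96 (from standard normal table)

Margin of error formula for z-interval: E = z* × σ/√n

E = 1.96 × 8.3/√21
  = 1.96 × 1.811208
  = 3.5500

Rounded to 2 decimal places:

3.55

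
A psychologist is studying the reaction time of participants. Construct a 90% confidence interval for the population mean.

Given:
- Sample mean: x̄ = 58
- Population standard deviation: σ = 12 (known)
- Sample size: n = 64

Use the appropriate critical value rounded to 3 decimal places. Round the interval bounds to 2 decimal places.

The population standard deviation σ is known, so use a z-interval (standard normal critical value).

For 90% confidence, z* = 1.645 (from standard normal table)

Standard error: SE = σ/√n = 12/√64 = 1.500000

Margin of error: E = z* × SE = 1.645 × 1.500000 = 2.4675

Z-interval: x̄ ± E = 58 ± 2.4675 = (55.5325, 60.4675)

Rounded to 2 decimal places:

(55.53, 60.47)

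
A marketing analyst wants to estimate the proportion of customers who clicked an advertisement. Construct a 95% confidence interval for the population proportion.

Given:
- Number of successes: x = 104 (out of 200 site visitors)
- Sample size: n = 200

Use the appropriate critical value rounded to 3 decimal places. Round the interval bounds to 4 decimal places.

Sample proportion: p̂ = 104/200 = 0.520000

Check conditions for normal approximation:
  np̂ = 104 ≥ 10 ✓
  n(1-p̂) = 96 ≥ 10 ✓

The sample is large enough, so use a z-interval (normal approximation) for the proportion.

For 95% confidence, z* = 1.96 (from standard normal table)

Standard error: SE = √(p̂(1-p̂)/n) = √(0.520000×0.480000/200) = 0.03532704

Margin of error: E = z* × SE = 1.96 × 0.03532704 = 0.069241

Z-interval: p̂ ± E = 0.520000 ± 0.069241 = (0.450759, 0.589241)

Rounded to 4 decimal places:

(0.4508, 0.5892)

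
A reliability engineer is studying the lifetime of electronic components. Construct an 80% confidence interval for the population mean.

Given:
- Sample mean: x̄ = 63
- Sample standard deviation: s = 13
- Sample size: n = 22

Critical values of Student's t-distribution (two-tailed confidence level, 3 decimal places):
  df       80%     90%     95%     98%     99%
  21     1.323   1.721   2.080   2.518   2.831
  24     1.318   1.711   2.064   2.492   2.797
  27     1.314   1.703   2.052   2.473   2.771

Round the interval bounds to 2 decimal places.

The population standard deviation σ is unknown (only the sample standard deviation s is given), so use a t-interval with df = n - 1 = 22 - 1 = 21.

For 80% confidence with df = 21, t* = 1.323 (from t-table)

Standard error: SE = s/√n = 13/√22 = 2.771609

Margin of error: E = t* × SE = 1.323 × 2.771609 = 3.6668

T-interval: x̄ ± E = 63 ± 3.6668 = (59.3332, 66.6668)

Rounded to 2 decimal places:

(59.33, 66.67)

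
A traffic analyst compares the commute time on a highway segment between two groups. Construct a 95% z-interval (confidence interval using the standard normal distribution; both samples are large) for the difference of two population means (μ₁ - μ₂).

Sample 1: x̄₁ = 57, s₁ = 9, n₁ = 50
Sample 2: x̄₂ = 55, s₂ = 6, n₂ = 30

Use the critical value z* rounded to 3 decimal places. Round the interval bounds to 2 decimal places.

Both samples are large (n₁ = 50 ≥ 30, n₂ = 30 ≥ 30), so a z-interval for the difference of means applies.

Point estimate: x̄₁ - x̄₂ = 57 - 55 = 2

Standard error: SE = √(s₁²/n₁ + s₂²/n₂)
= √(9²/50 + 6²/30)
= √(1.620000 + 1.200000)
= 1.679286

For 95% confidence, z* = 1.96 (from standard normal table)
Margin of error: E = z* × SE = 1.96 × 1.679286 = 3.2914

Z-interval: (x̄₁ - x̄₂) ± E = 2 ± 3.2914 = (-1.2914, 5.2914)

Rounded to 2 decimal places:

(-1.29, 5.29)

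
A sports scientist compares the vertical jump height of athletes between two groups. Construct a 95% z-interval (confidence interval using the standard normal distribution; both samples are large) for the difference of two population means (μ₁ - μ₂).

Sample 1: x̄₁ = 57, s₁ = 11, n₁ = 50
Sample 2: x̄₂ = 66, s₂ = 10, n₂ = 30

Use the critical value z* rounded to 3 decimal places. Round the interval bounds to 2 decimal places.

Both samples are large (n₁ = 50 ≥ 30, n₂ = 30 ≥ 30), so a z-interval for the difference of means applies.

Point estimate: x̄₁ - x̄₂ = 57 - 66 = -9

Standard error: SE = √(s₁²/n₁ + s₂²/n₂)
= √(11²/50 + 10²/30)
= √(2.420000 + 3.333333)
= 2.398611

For 95% confidence, z* = 1.96 (from standard normal table)
Margin of error: E = z* × SE = 1.96 × 2.398611 = 4.7013

Z-interval: (x̄₁ - x̄₂) ± E = -9 ± 4.7013 = (-13.7013, -4.2987)

Rounded to 2 decimal places:

(-13.70, -4.30)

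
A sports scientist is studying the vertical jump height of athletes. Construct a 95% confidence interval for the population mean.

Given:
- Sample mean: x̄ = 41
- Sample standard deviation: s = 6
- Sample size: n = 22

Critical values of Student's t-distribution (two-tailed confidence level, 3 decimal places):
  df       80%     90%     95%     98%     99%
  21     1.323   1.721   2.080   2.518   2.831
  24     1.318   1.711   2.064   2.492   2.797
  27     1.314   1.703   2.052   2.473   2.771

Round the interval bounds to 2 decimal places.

The population standard deviation σ is unknown (only the sample standard deviation s is given), so use a t-interval with df = n - 1 = 22 - 1 = 21.

For 95% confidence with df = 21, t* = 2.080 (from t-table)

Standard error: SE = s/√n = 6/√22 = 1.279204

Margin of error: E = t* × SE = 2.080 × 1.279204 = 2.6607

T-interval: x̄ ± E = 41 ± 2.6607 = (38.3393, 43.6607)

Rounded to 2 decimal places:

(38.34, 43.66)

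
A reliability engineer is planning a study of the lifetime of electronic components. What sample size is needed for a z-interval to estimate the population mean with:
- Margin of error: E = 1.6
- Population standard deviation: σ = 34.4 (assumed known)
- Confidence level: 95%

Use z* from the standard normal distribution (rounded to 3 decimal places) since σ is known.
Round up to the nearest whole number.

Using z* since population σ is known (z-interval formula).

For 95% confidence, z* = 1.96 (from standard normal table)

Sample size formula for z-interval: n = (z*σ/E)²

n = (1.96 × 34.4 / 1.6)²
  = (42.140000)²
  = 1775.7796

Round up to the nearest whole number: n = 1776

1776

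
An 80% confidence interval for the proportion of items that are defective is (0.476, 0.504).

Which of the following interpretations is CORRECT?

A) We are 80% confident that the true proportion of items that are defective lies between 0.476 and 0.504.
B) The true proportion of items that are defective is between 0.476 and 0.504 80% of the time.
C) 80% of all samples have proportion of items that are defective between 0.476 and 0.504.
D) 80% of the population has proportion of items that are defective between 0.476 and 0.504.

A confidence interval represents our confidence in the procedure, not a probability statement about the parameter.

Key concept: If we repeated this sampling process many times and computed an 80% CI each time, about 80% of those intervals would contain the true population parameter.

For this specific interval (0.476, 0.504):
- Midpoint (point estimate): 0.49
- Margin of error: 0.014

The correct interpretation is the one stating confidence that the true parameter lies in the interval — option A.

A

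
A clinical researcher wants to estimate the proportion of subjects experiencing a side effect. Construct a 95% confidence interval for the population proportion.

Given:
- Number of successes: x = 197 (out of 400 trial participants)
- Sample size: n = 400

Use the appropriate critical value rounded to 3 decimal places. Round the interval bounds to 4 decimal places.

Sample proportion: p̂ = 197/400 = 0.492500

Check conditions for normal approximation:
  np̂ = 197 ≥ 10 ✓
  n(1-p̂) = 203 ≥ 10 ✓

The sample is large enough, so use a z-interval (normal approximation) for the proportion.

For 95% confidence, z* = 1.96 (from standard normal table)

Standard error: SE = √(p̂(1-p̂)/n) = √(0.492500×0.507500/400) = 0.02499719

Margin of error: E = z* × SE = 1.96 × 0.02499719 = 0.048994

Z-interval: p̂ ± E = 0.492500 ± 0.048994 = (0.443506, 0.541494)

Rounded to 4 decimal places:

(0.4435, 0.5415)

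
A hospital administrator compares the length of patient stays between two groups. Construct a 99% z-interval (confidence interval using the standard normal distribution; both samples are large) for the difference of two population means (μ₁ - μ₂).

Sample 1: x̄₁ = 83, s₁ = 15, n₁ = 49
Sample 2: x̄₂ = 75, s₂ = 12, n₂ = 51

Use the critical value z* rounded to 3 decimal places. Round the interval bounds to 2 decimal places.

Both samples are large (n₁ = 49 ≥ 30, n₂ = 51 ≥ 30), so a z-interval for the difference of means applies.

Point estimate: x̄₁ - x̄₂ = 83 - 75 = 8

Standard error: SE = √(s₁²/n₁ + s₂²/n₂)
= √(15²/49 + 12²/51)
= √(4.591837 + 2.823529)
= 2.723117

For 99% confidence, z* = 2.576 (from standard normal table)
Margin of error: E = z* × SE = 2.576 × 2.723117 = 7.0147

Z-interval: (x̄₁ - x̄₂) ± E = 8 ± 7.0147 = (0.9853, 15.0147)

Rounded to 2 decimal places:

(0.99, 15.01)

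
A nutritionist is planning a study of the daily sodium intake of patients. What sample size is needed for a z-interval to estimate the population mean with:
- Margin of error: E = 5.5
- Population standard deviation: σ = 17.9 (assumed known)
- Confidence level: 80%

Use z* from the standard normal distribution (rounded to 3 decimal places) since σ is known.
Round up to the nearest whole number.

Using z* since population σ is known (z-interval formula).

For 80% confidence, z* = 1.282 (from standard normal table)

Sample size formula for z-interval: n = (z*σ/E)²

n = (1.282 × 17.9 / 5.5)²
  = (4.172327)²
  = 17.4083

Round up to the nearest whole number: n = 18

18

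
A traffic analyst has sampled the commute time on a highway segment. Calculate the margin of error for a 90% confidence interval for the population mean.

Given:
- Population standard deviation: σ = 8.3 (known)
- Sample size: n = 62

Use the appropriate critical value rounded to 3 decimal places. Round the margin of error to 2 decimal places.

The population standard deviation σ is known, so use the z-interval margin of error formula.

For 90% confidence, z* = 1.645 (from standard normal table)

Margin of error formula for z-interval: E = z* × σ/√n

E = 1.645 × 8.3/√62
  = 1.645 × 1.054101
  = 1.7340

Rounded to 2 decimal places:

1.73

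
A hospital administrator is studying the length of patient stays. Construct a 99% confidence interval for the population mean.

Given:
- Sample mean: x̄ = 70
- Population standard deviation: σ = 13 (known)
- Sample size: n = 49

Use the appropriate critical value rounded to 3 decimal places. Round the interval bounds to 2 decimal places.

The population standard deviation σ is known, so use a z-interval (standard normal critical value).

For 99% confidence, z* = 2.576 (from standard normal table)

Standard error: SE = σ/√n = 13/√49 = 1.857143

Margin of error: E = z* × SE = 2.576 × 1.857143 = 4.7840

Z-interval: x̄ ± E = 70 ± 4.7840 = (65.2160, 74.7840)

Rounded to 2 decimal places:

(65.22, 74.78)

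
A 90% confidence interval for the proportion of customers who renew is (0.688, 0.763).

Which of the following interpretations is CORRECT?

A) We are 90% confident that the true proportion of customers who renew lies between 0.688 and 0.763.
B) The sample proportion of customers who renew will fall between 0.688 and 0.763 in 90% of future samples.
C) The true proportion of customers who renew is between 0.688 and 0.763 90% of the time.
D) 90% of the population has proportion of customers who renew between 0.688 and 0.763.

A confidence interval represents our confidence in the procedure, not a probability statement about the parameter.

Key concept: If we repeated this sampling process many times and computed a 90% CI each time, about 90% of those intervals would contain the true population parameter.

For this specific interval (0.688, 0.763):
- Midpoint (point estimate): 0.7255
- Margin of error: 0.0375

The correct interpretation is the one stating confidence that the true parameter lies in the interval — option A.

A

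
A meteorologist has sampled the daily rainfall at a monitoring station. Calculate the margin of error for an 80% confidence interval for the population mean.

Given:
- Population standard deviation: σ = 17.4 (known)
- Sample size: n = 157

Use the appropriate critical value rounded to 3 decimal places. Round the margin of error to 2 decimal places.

The population standard deviation σ is known, so use the z-interval margin of error formula.

For 80% confidence, z* = 1.282 (from standard normal table)

Margin of error formula for z-interval: E = z* × σ/√n

E = 1.282 × 17.4/√157
  = 1.282 × 1.388671
  = 1.7803

Rounded to 2 decimal places:

1.78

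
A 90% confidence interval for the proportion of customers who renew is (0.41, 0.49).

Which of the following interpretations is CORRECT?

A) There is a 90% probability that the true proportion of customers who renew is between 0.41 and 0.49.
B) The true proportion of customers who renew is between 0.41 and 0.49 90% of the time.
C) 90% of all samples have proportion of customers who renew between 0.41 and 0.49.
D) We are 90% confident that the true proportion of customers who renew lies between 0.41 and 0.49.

A confidence interval represents our confidence in the procedure, not a probability statement about the parameter.

Key concept: If we repeated this sampling process many times and computed a 90% CI each time, about 90% of those intervals would contain the true population parameter.

For this specific interval (0.41, 0.49):
- Midpoint (point estimate): 0.45
- Margin of error: 0.04

The correct interpretation is the one stating confidence that the true parameter lies in the interval — option D.

D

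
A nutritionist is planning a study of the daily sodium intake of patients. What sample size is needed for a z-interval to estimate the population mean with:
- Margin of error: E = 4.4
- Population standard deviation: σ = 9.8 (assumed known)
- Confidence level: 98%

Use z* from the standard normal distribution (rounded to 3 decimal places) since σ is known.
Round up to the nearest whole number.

Using z* since population σ is known (z-interval formula).

For 98% confidence, z* = 2.326 (from standard normal table)

Sample size formula for z-interval: n = (z*σ/E)²

n = (2.326 × 9.8 / 4.4)²
  = (5.180636)²
  = 26.8390

Round up to the nearest whole number: n = 27

27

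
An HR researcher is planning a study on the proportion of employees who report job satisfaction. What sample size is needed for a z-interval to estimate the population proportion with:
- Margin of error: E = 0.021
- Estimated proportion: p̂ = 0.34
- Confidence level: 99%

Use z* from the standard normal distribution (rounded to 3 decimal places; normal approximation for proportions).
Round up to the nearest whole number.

Using z* for proportion z-interval (normal approximation).

For 99% confidence, z* = 2.576 (from standard normal table)

Sample size formula for proportion z-interval: n = z*²p̂(1-p̂)/E²

n = 2.576² × 0.34 × 0.66 / 0.021²
  = 6.635776 × 0.2244 / 0.000441
  = 3376.5717

Round up to the nearest whole number: n = 3377

3377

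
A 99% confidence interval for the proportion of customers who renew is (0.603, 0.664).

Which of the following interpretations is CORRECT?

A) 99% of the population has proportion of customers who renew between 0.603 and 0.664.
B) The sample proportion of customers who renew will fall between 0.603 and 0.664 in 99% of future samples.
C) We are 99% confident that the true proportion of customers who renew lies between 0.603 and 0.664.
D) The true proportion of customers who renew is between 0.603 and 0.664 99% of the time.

A confidence interval represents our confidence in the procedure, not a probability statement about the parameter.

Key concept: If we repeated this sampling process many times and computed a 99% CI each time, about 99% of those intervals would contain the true population parameter.

For this specific interval (0.603, 0.664):
- Midpoint (point estimate): 0.6335
- Margin of error: 0.0305

The correct interpretation is the one stating confidence that the true parameter lies in the interval — option C.

C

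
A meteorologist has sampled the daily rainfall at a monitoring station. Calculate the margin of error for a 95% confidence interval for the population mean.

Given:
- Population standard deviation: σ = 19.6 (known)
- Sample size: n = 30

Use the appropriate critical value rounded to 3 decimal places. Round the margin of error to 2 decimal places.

The population standard deviation σ is known, so use the z-interval margin of error formula.

For 95% confidence, z* = 1.96 (from standard normal table)

Margin of error formula for z-interval: E = z* × σ/√n

E = 1.96 × 19.6/√30
  = 1.96 × 3.578454
  = 7.0138

Rounded to 2 decimal places:

7.01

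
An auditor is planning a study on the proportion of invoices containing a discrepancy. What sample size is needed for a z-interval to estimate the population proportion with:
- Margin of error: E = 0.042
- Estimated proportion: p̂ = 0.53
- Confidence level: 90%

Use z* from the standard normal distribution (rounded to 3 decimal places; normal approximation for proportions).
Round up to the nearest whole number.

Using z* for proportion z-interval (normal approximation).

For 90% confidence, z* = 1.645 (from standard normal table)

Sample size formula for proportion z-interval: n = z*²p̂(1-p̂)/E²

n = 1.645² × 0.53 × 0.47 / 0.042²
  = 2.706025 × 0.2491 / 0.001764
  = 382.1263

Round up to the nearest whole number: n = 383

383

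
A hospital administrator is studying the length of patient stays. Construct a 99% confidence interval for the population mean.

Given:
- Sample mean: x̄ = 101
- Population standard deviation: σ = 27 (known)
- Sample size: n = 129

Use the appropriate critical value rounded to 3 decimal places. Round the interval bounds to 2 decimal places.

The population standard deviation σ is known, so use a z-interval (standard normal critical value).

For 99% confidence, z* = 2.576 (from standard normal table)

Standard error: SE = σ/√n = 27/√129 = 2.377217

Margin of error: E = z* × SE = 2.576 × 2.377217 = 6.1237

Z-interval: x̄ ± E = 101 ± 6.1237 = (94.8763, 107.1237)

Rounded to 2 decimal places:

(94.88, 107.12)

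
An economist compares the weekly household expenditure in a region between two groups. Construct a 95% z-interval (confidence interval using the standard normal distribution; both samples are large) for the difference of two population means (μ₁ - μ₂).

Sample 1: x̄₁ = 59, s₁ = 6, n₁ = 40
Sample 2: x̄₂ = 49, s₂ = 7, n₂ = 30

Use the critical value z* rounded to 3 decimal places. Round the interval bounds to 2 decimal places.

Both samples are large (n₁ = 40 ≥ 30, n₂ = 30 ≥ 30), so a z-interval for the difference of means applies.

Point estimate: x̄₁ - x̄₂ = 59 - 49 = 10

Standard error: SE = √(s₁²/n₁ + s₂²/n₂)
= √(6²/40 + 7²/30)
= √(0.900000 + 1.633333)
= 1.591645

For 95% confidence, z* = 1.96 (from standard normal table)
Margin of error: E = z* × SE = 1.96 × 1.591645 = 3.1196

Z-interval: (x̄₁ - x̄₂) ± E = 10 ± 3.1196 = (6.8804, 13.1196)

Rounded to 2 decimal places:

(6.88, 13.12)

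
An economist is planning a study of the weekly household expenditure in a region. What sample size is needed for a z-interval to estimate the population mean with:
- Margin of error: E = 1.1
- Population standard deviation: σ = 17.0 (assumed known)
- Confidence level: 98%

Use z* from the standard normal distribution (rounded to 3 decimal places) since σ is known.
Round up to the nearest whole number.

Using z* since population σ is known (z-interval formula).

For 98% confidence, z* = 2.326 (from standard normal table)

Sample size formula for z-interval: n = (z*σ/E)²

n = (2.326 × 17.0 / 1.1)²
  = (35.947273)²
  = 1292.2064

Round up to the nearest whole number: n = 1293

1293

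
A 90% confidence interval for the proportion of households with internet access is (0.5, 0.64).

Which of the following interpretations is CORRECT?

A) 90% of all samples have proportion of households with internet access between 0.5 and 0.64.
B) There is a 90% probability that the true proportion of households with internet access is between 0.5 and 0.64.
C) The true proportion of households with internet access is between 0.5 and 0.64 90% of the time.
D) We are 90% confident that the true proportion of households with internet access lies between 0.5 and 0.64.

A confidence interval represents our confidence in the procedure, not a probability statement about the parameter.

Key concept: If we repeated this sampling process many times and computed a 90% CI each time, about 90% of those intervals would contain the true population parameter.

For this specific interval (0.5, 0.64):
- Midpoint (point estimate): 0.57
- Margin of error: 0.07

The correct interpretation is the one stating confidence that the true parameter lies in the interval — option D.

D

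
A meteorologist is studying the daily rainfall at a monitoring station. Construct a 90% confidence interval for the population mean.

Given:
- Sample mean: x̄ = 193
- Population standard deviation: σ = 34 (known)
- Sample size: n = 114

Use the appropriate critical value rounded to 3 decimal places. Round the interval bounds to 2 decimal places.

The population standard deviation σ is known, so use a z-interval (standard normal critical value).

For 90% confidence, z* = 1.645 (from standard normal table)

Standard error: SE = σ/√n = 34/√114 = 3.184392

Margin of error: E = z* × SE = 1.645 × 3.184392 = 5.2383

Z-interval: x̄ ± E = 193 ± 5.2383 = (187.7617, 198.2383)

Rounded to 2 decimal places:

(187.76, 198.24)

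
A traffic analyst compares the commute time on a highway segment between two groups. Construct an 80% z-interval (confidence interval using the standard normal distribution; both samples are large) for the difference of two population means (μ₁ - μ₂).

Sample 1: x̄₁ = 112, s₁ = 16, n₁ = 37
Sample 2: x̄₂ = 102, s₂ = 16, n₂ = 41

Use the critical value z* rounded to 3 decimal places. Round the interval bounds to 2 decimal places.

Both samples are large (n₁ = 37 ≥ 30, n₂ = 41 ≥ 30), so a z-interval for the difference of means applies.

Point estimate: x̄₁ - x̄₂ = 112 - 102 = 10

Standard error: SE = √(s₁²/n₁ + s₂²/n₂)
= √(16²/37 + 16²/41)
= √(6.918919 + 6.243902)
= 3.628060

For 80% confidence, z* = 1.282 (from standard normal table)
Margin of error: E = z* × SE = 1.282 × 3.628060 = 4.6512

Z-interval: (x̄₁ - x̄₂) ± E = 10 ± 4.6512 = (5.3488, 14.6512)

Rounded to 2 decimal places:

(5.35, 14.65)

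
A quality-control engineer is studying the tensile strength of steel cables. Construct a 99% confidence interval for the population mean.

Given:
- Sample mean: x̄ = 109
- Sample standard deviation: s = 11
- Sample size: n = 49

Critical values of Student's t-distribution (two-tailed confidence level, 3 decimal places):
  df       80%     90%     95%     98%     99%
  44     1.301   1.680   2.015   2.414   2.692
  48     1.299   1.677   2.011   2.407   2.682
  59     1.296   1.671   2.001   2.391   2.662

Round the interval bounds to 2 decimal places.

The population standard deviation σ is unknown (only the sample standard deviation s is given), so use a t-interval with df = n - 1 = 49 - 1 = 48.

For 99% confidence with df = 48, t* = 2.682 (from t-table)

Standard error: SE = s/√n = 11/√49 = 1.571429

Margin of error: E = t* × SE = 2.682 × 1.571429 = 4.2146

T-interval: x̄ ± E = 109 ± 4.2146 = (104.7854, 113.2146)

Rounded to 2 decimal places:

(104.79, 113.21)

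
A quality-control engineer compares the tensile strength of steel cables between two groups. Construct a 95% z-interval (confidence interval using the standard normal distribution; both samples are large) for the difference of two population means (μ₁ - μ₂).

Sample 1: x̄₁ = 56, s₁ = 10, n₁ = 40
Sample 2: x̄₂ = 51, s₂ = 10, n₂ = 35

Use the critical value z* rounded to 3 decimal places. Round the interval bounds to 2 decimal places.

Both samples are large (n₁ = 40 ≥ 30, n₂ = 35 ≥ 30), so a z-interval for the difference of means applies.

Point estimate: x̄₁ - x̄₂ = 56 - 51 = 5

Standard error: SE = √(s₁²/n₁ + s₂²/n₂)
= √(10²/40 + 10²/35)
= √(2.500000 + 2.857143)
= 2.314550

For 95% confidence, z* = 1.96 (from standard normal table)
Margin of error: E = z* × SE = 1.96 × 2.314550 = 4.5365

Z-interval: (x̄₁ - x̄₂) ± E = 5 ± 4.5365 = (0.4635, 9.5365)

Rounded to 2 decimal places:

(0.46, 9.54)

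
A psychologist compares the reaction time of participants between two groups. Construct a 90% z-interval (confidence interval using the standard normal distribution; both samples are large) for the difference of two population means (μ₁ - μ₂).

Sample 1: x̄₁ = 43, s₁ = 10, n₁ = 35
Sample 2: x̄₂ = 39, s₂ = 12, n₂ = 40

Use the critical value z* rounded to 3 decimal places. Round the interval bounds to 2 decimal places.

Both samples are large (n₁ = 35 ≥ 30, n₂ = 40 ≥ 30), so a z-interval for the difference of means applies.

Point estimate: x̄₁ - x̄₂ = 43 - 39 = 4

Standard error: SE = √(s₁²/n₁ + s₂²/n₂)
= √(10²/35 + 12²/40)
= √(2.857143 + 3.600000)
= 2.541091

For 90% confidence, z* = 1.645 (from standard normal table)
Margin of error: E = z* × SE = 1.645 × 2.541091 = 4.1801

Z-interval: (x̄₁ - x̄₂) ± E = 4 ± 4.1801 = (-0.1801, 8.1801)

Rounded to 2 decimal places:

(-0.18, 8.18)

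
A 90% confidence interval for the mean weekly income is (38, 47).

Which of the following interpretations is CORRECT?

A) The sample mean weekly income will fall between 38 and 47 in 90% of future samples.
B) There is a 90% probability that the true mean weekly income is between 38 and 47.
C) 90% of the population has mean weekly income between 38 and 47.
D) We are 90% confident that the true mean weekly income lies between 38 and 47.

A confidence interval represents our confidence in the procedure, not a probability statement about the parameter.

Key concept: If we repeated this sampling process many times and computed a 90% CI each time, about 90% of those intervals would contain the true population parameter.

For this specific interval (38, 47):
- Midpoint (point estimate): 42.5
- Margin of error: 4.5

The correct interpretation is the one stating confidence that the true parameter lies in the interval — option D.

D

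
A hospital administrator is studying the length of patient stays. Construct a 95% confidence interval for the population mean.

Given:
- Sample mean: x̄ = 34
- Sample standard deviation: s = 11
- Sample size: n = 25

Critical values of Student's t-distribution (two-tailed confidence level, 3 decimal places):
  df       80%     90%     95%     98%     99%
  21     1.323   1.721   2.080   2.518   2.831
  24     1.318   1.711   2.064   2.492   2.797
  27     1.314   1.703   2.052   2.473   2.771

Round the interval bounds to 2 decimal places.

The population standard deviation σ is unknown (only the sample standard deviation s is given), so use a t-interval with df = n - 1 = 25 - 1 = 24.

For 95% confidence with df = 24, t* = 2.064 (from t-table)

Standard error: SE = s/√n = 11/√25 = 2.200000

Margin of error: E = t* × SE = 2.064 × 2.200000 = 4.5408

T-interval: x̄ ± E = 34 ± 4.5408 = (29.4592, 38.5408)

Rounded to 2 decimal places:

(29.46, 38.54)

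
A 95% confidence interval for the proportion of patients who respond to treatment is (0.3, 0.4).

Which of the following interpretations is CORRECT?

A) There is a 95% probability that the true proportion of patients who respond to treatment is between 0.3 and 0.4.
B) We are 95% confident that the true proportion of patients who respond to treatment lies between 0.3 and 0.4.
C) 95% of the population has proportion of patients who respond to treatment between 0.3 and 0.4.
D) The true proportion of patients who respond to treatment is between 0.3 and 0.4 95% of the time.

A confidence interval represents our confidence in the procedure, not a probability statement about the parameter.

Key concept: If we repeated this sampling process many times and computed a 95% CI each time, about 95% of those intervals would contain the true population parameter.

For this specific interval (0.3, 0.4):
- Midpoint (point estimate): 0.35
- Margin of error: 0.05

The correct interpretation is the one stating confidence that the true parameter lies in the interval — option B.

B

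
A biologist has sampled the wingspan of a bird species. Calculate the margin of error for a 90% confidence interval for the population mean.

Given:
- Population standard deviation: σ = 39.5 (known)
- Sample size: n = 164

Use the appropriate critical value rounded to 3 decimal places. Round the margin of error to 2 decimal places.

The population standard deviation σ is known, so use the z-interval margin of error formula.

For 90% confidence, z* = 1.645 (from standard normal table)

Margin of error formula for z-interval: E = z* × σ/√n

E = 1.645 × 39.5/√164
  = 1.645 × 3.084432
  = 5.0739

Rounded to 2 decimal places:

5.07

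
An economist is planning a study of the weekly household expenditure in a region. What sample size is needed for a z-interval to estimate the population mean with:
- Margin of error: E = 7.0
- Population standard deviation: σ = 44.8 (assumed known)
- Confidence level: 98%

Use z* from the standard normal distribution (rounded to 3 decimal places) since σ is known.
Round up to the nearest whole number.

Using z* since population σ is known (z-interval formula).

For 98% confidence, z* = 2.326 (from standard normal table)

Sample size formula for z-interval: n = (z*σ/E)²

n = (2.326 × 44.8 / 7.0)²
  = (14.886400)²
  = 221.6049

Round up to the nearest whole number: n = 222

222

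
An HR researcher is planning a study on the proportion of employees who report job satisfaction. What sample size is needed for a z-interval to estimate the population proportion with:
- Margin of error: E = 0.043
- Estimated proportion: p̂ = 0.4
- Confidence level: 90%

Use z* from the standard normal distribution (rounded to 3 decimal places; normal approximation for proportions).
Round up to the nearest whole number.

Using z* for proportion z-interval (normal approximation).

For 90% confidence, z* = 1.645 (from standard normal table)

Sample size formula for proportion z-interval: n = z*²p̂(1-p̂)/E²

n = 1.645² × 0.4 × 0.6 / 0.043²
  = 2.706025 × 0.24 / 0.001849
  = 351.2418

Round up to the nearest whole number: n = 352

352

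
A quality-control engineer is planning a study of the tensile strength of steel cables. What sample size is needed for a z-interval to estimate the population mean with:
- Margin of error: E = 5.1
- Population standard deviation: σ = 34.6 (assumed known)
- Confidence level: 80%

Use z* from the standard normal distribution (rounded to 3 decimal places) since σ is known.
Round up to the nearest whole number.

Using z* since population σ is known (z-interval formula).

For 80% confidence, z* = 1.282 (from standard normal table)

Sample size formula for z-interval: n = (z*σ/E)²

n = (1.282 × 34.6 / 5.1)²
  = (8.697490)²
  = 75.6463

Round up to the nearest whole number: n = 76

76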